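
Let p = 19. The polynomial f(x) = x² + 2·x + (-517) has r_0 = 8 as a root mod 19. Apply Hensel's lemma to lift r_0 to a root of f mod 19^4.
r_3 = 127365 (mod 130321)

Hensel: r_{i+1} = r_i − f(r_i)·(f′(r_i))^{-1} mod 19^{i+2}, f′(x) = 2x + 2. Iterate:
  r_0 = 8 (mod 19)
  r_1 = 293 (mod 361)
  r_2 = 3903 (mod 6859)
  r_3 = 127365 (mod 130321)
Final: r = 127365 satisfies f(r) ≡ 0 mod 19^4.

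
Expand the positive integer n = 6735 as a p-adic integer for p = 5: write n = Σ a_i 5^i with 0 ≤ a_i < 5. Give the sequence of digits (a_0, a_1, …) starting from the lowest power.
(a_0, a_1, …) = (0, 2, 4, 3, 0, 2)

Repeated division by 5 gives the digits low-to-high: 6735 = 2·5^1 + 4·5^2 + 3·5^3 + 2·5^5. Digit sequence: (0, 2, 4, 3, 0, 2).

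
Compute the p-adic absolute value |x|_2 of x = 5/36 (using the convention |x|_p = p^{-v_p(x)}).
|5/36|_2 = 4

Step 1 — compute v_2(x) by factoring powers of 2 out of the numerator and denominator: v_2(5/36) = -2. Step 2 — apply |x|_p = p^{-v_p(x)} = 2^{2} = 4.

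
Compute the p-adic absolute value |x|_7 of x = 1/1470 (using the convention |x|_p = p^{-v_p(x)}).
|1/1470|_7 = 49

Step 1 — compute v_7(x) by factoring powers of 7 out of the numerator and denominator: v_7(1/1470) = -2. Step 2 — apply |x|_p = p^{-v_p(x)} = 7^{2} = 49.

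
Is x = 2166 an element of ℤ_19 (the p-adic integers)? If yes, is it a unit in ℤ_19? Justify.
x ∈ ℤ_19 but not a unit; v_19(x) = 2 > 0

ℤ_19 = {x ∈ ℚ_19 : v_19(x) ≥ 0} and ℤ_19^× = {x ∈ ℤ_19 : v_19(x) = 0}. Here v_19(2166) = v_19(num) − v_19(den) = 2; compare against these criteria.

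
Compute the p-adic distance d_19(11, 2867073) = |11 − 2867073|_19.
d_19(11, 2867073) = 1/130321

Step 1 — x − y = 11 − 2867073 = -2867062. Step 2 — v_19(-2867062) = 4 (factor: -2867062 = −(19^4 · 22); the sign does not affect v_p). Step 3 — |x − y|_19 = 19^{-4} = 1/130321.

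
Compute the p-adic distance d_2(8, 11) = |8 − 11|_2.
d_2(8, 11) = 1

Step 1 — x − y = 8 − 11 = -3. Step 2 — v_2(-3) = 0 (factor: -3 = −(2^0 · 3); the sign does not affect v_p). Step 3 — |x − y|_2 = 2^{0} = 1.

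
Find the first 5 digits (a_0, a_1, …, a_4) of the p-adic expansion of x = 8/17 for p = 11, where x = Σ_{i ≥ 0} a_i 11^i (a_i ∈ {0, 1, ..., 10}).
(a_0, …, a_4) = (5, 8, 7, 9, 3)

v_11(8/17) = 0 (numerator and denominator both coprime to 11), so x ∈ ℤ_11^×. Compute digits iteratively via a_i = x_i mod 11, x_{i+1} = (x_i − a_i)/11, with x_0 = x:
  x_0 = 8/17;  a_0 = 5;  x_1 = (x_0 − 5)/11 = -7/17
  x_1 = -7/17;  a_1 = 8;  x_2 = (x_1 − 8)/11 = -13/17
  x_2 = -13/17;  a_2 = 7;  x_3 = (x_2 − 7)/11 = -12/17
  x_3 = -12/17;  a_3 = 9;  x_4 = (x_3 − 9)/11 = -15/17
  x_4 = -15/17;  a_4 = 3;  x_5 = (x_4 − 3)/11 = -6/17
Digits: (5, 8, 7, 9, 3).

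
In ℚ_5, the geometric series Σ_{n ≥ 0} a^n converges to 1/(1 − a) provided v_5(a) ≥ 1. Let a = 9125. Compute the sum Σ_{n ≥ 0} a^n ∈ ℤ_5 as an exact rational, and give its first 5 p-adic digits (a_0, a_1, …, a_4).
Σ a^n = 1/(1 − a) = -1/9124;  first 5 digits = (1, 0, 0, 3, 4)

v_5(a) = 3 ≥ 1, so the series converges in ℤ_5 to 1/(1 − a) = 1/(1 − 9125) = -1/9124. Expand this rational in ℤ_5: compute digits iteratively via d_i = x_i mod 5, x_{i+1} = (x_i − d_i)/5. The first 5 digits are (1, 0, 0, 3, 4).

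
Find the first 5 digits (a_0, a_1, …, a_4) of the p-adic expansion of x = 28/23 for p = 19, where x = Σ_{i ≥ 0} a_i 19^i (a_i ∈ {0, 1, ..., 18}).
(a_0, …, a_4) = (7, 3, 18, 4, 8)

v_19(28/23) = 0 (numerator and denominator both coprime to 19), so x ∈ ℤ_19^×. Compute digits iteratively via a_i = x_i mod 19, x_{i+1} = (x_i − a_i)/19, with x_0 = x:
  x_0 = 28/23;  a_0 = 7;  x_1 = (x_0 − 7)/19 = -7/23
  x_1 = -7/23;  a_1 = 3;  x_2 = (x_1 − 3)/19 = -4/23
  x_2 = -4/23;  a_2 = 18;  x_3 = (x_2 − 18)/19 = -22/23
  x_3 = -22/23;  a_3 = 4;  x_4 = (x_3 − 4)/19 = -6/23
  x_4 = -6/23;  a_4 = 8;  x_5 = (x_4 − 8)/19 = -10/23
Digits: (7, 3, 18, 4, 8).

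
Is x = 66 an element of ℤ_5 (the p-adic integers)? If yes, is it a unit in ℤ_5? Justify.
x ∈ ℤ_5^× (unit); v_5(x) = 0

ℤ_5 = {x ∈ ℚ_5 : v_5(x) ≥ 0} and ℤ_5^× = {x ∈ ℤ_5 : v_5(x) = 0}. Here v_5(66) = v_5(num) − v_5(den) = 0; compare against these criteria.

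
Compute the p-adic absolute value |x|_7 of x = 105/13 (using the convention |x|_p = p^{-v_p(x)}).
|105/13|_7 = 1/7

Step 1 — compute v_7(x) by factoring powers of 7 out of the numerator and denominator: v_7(105/13) = 1. Step 2 — apply |x|_p = p^{-v_p(x)} = 7^{-1} = 1/7.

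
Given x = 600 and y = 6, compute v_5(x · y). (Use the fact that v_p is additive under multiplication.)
v_5(3600) = 2

v_p(x) = 2 (factor: 600 = 5^2 · 24); v_p(y) = 0 (factor: 6 = 5^0 · 6). Additivity: v_p(xy) = v_p(x) + v_p(y) = 2 + 0 = 2. (Direct check: xy = 3600 = 5^2 · (144).)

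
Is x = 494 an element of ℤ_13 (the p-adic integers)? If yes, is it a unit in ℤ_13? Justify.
x ∈ ℤ_13 but not a unit; v_13(x) = 1 > 0

ℤ_13 = {x ∈ ℚ_13 : v_13(x) ≥ 0} and ℤ_13^× = {x ∈ ℤ_13 : v_13(x) = 0}. Here v_13(494) = v_13(num) − v_13(den) = 1; compare against these criteria.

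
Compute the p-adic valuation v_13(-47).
v_13(-47) = 0

v_13(n) is the largest exponent k such that 13^k divides n. Factor out: -47 = -13^0 · 47. (Sign doesn't affect v_p.) So v_13(-47) = 0.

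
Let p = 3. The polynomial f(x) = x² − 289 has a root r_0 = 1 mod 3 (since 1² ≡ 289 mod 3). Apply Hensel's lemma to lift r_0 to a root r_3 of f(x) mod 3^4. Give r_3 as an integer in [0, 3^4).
r_3 = 64 (mod 81)

Hensel's recurrence: r_{i+1} = r_i − f(r_i)·(f′(r_i))^{-1} mod 3^{i+2}, with f′(x) = 2x. Iterate:
  r_0 = 1 (mod 3)
  r_1 = 1 (mod 9)
  r_2 = 10 (mod 27)
  r_3 = 64 (mod 81)
Final: r_3 = 64, and one checks f(r_3) ≡ 0 mod 3^4.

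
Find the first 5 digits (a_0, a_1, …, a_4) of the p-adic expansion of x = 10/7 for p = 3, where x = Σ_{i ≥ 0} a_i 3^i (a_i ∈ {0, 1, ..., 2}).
(a_0, …, a_4) = (1, 1, 1, 0, 2)

v_3(10/7) = 0 (numerator and denominator both coprime to 3), so x ∈ ℤ_3^×. Compute digits iteratively via a_i = x_i mod 3, x_{i+1} = (x_i − a_i)/3, with x_0 = x:
  x_0 = 10/7;  a_0 = 1;  x_1 = (x_0 − 1)/3 = 1/7
  x_1 = 1/7;  a_1 = 1;  x_2 = (x_1 − 1)/3 = -2/7
  x_2 = -2/7;  a_2 = 1;  x_3 = (x_2 − 1)/3 = -3/7
  x_3 = -3/7;  a_3 = 0;  x_4 = (x_3 − 0)/3 = -1/7
  x_4 = -1/7;  a_4 = 2;  x_5 = (x_4 − 2)/3 = -5/7
Digits: (1, 1, 1, 0, 2).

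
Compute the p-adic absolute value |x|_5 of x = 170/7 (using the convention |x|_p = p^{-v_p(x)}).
|170/7|_5 = 1/5

Step 1 — compute v_5(x) by factoring powers of 5 out of the numerator and denominator: v_5(170/7) = 1. Step 2 — apply |x|_p = p^{-v_p(x)} = 5^{-1} = 1/5.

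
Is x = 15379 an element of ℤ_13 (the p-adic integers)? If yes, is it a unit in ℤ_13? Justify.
x ∈ ℤ_13 but not a unit; v_13(x) = 3 > 0

ℤ_13 = {x ∈ ℚ_13 : v_13(x) ≥ 0} and ℤ_13^× = {x ∈ ℤ_13 : v_13(x) = 0}. Here v_13(15379) = v_13(num) − v_13(den) = 3; compare against these criteria.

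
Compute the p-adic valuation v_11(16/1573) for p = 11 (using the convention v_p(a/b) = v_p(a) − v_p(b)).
v_11(16/1573) = -2

Factor powers of 11 from the numerator and denominator of the reduced fraction: 16 = 11^0 · 16 and 1573 = 11^2 · 13. Apply v_p(a/b) = v_p(a) − v_p(b): v_11(16/1573) = 0 − 2 = -2.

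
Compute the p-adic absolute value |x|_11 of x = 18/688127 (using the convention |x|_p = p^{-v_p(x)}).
|18/688127|_11 = 14641

Step 1 — compute v_11(x) by factoring powers of 11 out of the numerator and denominator: v_11(18/688127) = -4. Step 2 — apply |x|_p = p^{-v_p(x)} = 11^{4} = 14641.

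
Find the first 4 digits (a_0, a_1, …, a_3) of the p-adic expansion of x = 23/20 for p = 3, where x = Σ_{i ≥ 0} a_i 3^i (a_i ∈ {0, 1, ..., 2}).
(a_0, …, a_3) = (1, 2, 1, 2)

v_3(23/20) = 0 (numerator and denominator both coprime to 3), so x ∈ ℤ_3^×. Compute digits iteratively via a_i = x_i mod 3, x_{i+1} = (x_i − a_i)/3, with x_0 = x:
  x_0 = 23/20;  a_0 = 1;  x_1 = (x_0 − 1)/3 = 1/20
  x_1 = 1/20;  a_1 = 2;  x_2 = (x_1 − 2)/3 = -13/20
  x_2 = -13/20;  a_2 = 1;  x_3 = (x_2 − 1)/3 = -11/20
  x_3 = -11/20;  a_3 = 2;  x_4 = (x_3 − 2)/3 = -17/20
Digits: (1, 2, 1, 2).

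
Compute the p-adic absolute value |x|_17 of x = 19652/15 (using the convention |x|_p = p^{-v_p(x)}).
|19652/15|_17 = 1/4913

Step 1 — compute v_17(x) by factoring powers of 17 out of the numerator and denominator: v_17(19652/15) = 3. Step 2 — apply |x|_p = p^{-v_p(x)} = 17^{-3} = 1/4913.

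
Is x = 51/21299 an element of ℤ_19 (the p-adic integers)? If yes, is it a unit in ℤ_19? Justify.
x ∉ ℤ_19 (v_19(x) = -2 < 0)

ℤ_19 = {x ∈ ℚ_19 : v_19(x) ≥ 0} and ℤ_19^× = {x ∈ ℤ_19 : v_19(x) = 0}. Here v_19(51/21299) = v_19(num) − v_19(den) = -2; compare against these criteria.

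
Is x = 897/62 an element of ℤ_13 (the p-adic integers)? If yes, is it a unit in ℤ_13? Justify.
x ∈ ℤ_13 but not a unit; v_13(x) = 1 > 0

ℤ_13 = {x ∈ ℚ_13 : v_13(x) ≥ 0} and ℤ_13^× = {x ∈ ℤ_13 : v_13(x) = 0}. Here v_13(897/62) = v_13(num) − v_13(den) = 1; compare against these criteria.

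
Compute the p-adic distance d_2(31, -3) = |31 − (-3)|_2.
d_2(31, -3) = 1/2

Step 1 — x − y = 31 − (-3) = 34. Step 2 — v_2(34) = 1 (factor: 34 = (2^1 · 17); the sign does not affect v_p). Step 3 — |x − y|_2 = 2^{-1} = 1/2.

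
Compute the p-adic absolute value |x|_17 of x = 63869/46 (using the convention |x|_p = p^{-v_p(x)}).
|63869/46|_17 = 1/4913

Step 1 — compute v_17(x) by factoring powers of 17 out of the numerator and denominator: v_17(63869/46) = 3. Step 2 — apply |x|_p = p^{-v_p(x)} = 17^{-3} = 1/4913.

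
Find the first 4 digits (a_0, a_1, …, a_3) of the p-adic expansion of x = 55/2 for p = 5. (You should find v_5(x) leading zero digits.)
(a_0, …, a_3) = (0, 3, 3, 2)

v_5(55/2) = 1, so a_0 = ... = a_0 = 0. Factor out: x = 5^1 · u with u = 11/2 a unit in ℤ_5. Expand u iteratively via a_{v+i} = u_i mod 5, u_{i+1} = (u_i − a_{v+i})/5:
  u_0 = 11/2;  a_1 = 3;  u_1 = (u_0 − 3)/5 = 1/2
  u_1 = 1/2;  a_2 = 3;  u_2 = (u_1 − 3)/5 = -1/2
  u_2 = -1/2;  a_3 = 2;  u_3 = (u_2 − 2)/5 = -1/2
Digits: (0, 3, 3, 2).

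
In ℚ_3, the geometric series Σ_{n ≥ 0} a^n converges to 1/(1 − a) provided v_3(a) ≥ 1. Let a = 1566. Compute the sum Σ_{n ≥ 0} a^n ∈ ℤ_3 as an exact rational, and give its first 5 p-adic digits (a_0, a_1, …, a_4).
Σ a^n = 1/(1 − a) = -1/1565;  first 5 digits = (1, 0, 0, 1, 1)

v_3(a) = 3 ≥ 1, so the series converges in ℤ_3 to 1/(1 − a) = 1/(1 − 1566) = -1/1565. Expand this rational in ℤ_3: compute digits iteratively via d_i = x_i mod 3, x_{i+1} = (x_i − d_i)/3. The first 5 digits are (1, 0, 0, 1, 1).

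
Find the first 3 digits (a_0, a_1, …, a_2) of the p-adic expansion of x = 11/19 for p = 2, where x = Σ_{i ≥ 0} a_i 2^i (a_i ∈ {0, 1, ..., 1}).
(a_0, …, a_2) = (1, 0, 0)

v_2(11/19) = 0 (numerator and denominator both coprime to 2), so x ∈ ℤ_2^×. Compute digits iteratively via a_i = x_i mod 2, x_{i+1} = (x_i − a_i)/2, with x_0 = x:
  x_0 = 11/19;  a_0 = 1;  x_1 = (x_0 − 1)/2 = -4/19
  x_1 = -4/19;  a_1 = 0;  x_2 = (x_1 − 0)/2 = -2/19
  x_2 = -2/19;  a_2 = 0;  x_3 = (x_2 − 0)/2 = -1/19
Digits: (1, 0, 0).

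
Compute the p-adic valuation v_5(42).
v_5(42) = 0

v_5(n) is the largest exponent k such that 5^k divides n. Factor out: 42 = 5^0 · 42. (Sign doesn't affect v_p.) So v_5(42) = 0.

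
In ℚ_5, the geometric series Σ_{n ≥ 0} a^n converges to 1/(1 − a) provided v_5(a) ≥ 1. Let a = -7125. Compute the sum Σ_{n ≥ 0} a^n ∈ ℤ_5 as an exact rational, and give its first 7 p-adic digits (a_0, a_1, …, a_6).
Σ a^n = 1/(1 − a) = 1/7126;  first 7 digits = (1, 0, 0, 3, 3, 2, 3)

v_5(a) = 3 ≥ 1, so the series converges in ℤ_5 to 1/(1 − a) = 1/(1 − (-7125)) = 1/7126. Expand this rational in ℤ_5: compute digits iteratively via d_i = x_i mod 5, x_{i+1} = (x_i − d_i)/5. The first 7 digits are (1, 0, 0, 3, 3, 2, 3).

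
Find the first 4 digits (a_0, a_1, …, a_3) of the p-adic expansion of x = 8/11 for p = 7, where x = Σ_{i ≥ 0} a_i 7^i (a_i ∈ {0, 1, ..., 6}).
(a_0, …, a_3) = (2, 3, 4, 0)

v_7(8/11) = 0 (numerator and denominator both coprime to 7), so x ∈ ℤ_7^×. Compute digits iteratively via a_i = x_i mod 7, x_{i+1} = (x_i − a_i)/7, with x_0 = x:
  x_0 = 8/11;  a_0 = 2;  x_1 = (x_0 − 2)/7 = -2/11
  x_1 = -2/11;  a_1 = 3;  x_2 = (x_1 − 3)/7 = -5/11
  x_2 = -5/11;  a_2 = 4;  x_3 = (x_2 − 4)/7 = -7/11
  x_3 = -7/11;  a_3 = 0;  x_4 = (x_3 − 0)/7 = -1/11
Digits: (2, 3, 4, 0).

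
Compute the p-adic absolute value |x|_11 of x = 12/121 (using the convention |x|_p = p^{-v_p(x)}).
|12/121|_11 = 121

Step 1 — compute v_11(x) by factoring powers of 11 out of the numerator and denominator: v_11(12/121) = -2. Step 2 — apply |x|_p = p^{-v_p(x)} = 11^{2} = 121.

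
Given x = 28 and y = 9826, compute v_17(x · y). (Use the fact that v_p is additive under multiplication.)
v_17(275128) = 3

v_p(x) = 0 (factor: 28 = 17^0 · 28); v_p(y) = 3 (factor: 9826 = 17^3 · 2). Additivity: v_p(xy) = v_p(x) + v_p(y) = 0 + 3 = 3. (Direct check: xy = 275128 = 17^3 · (56).)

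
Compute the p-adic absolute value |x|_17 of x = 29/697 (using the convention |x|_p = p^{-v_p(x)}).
|29/697|_17 = 17

Step 1 — compute v_17(x) by factoring powers of 17 out of the numerator and denominator: v_17(29/697) = -1. Step 2 — apply |x|_p = p^{-v_p(x)} = 17^{1} = 17.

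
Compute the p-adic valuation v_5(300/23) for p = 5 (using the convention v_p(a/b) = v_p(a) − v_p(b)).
v_5(300/23) = 2

Factor powers of 5 from the numerator and denominator of the reduced fraction: 300 = 5^2 · 12 and 23 = 5^0 · 23. Apply v_p(a/b) = v_p(a) − v_p(b): v_5(300/23) = 2 − 0 = 2.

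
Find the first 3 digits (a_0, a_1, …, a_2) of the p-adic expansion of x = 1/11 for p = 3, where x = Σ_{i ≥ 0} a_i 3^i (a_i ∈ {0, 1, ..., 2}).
(a_0, …, a_2) = (2, 1, 0)

v_3(1/11) = 0 (numerator and denominator both coprime to 3), so x ∈ ℤ_3^×. Compute digits iteratively via a_i = x_i mod 3, x_{i+1} = (x_i − a_i)/3, with x_0 = x:
  x_0 = 1/11;  a_0 = 2;  x_1 = (x_0 − 2)/3 = -7/11
  x_1 = -7/11;  a_1 = 1;  x_2 = (x_1 − 1)/3 = -6/11
  x_2 = -6/11;  a_2 = 0;  x_3 = (x_2 − 0)/3 = -2/11
Digits: (2, 1, 0).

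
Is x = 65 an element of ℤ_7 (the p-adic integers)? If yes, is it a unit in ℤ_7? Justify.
x ∈ ℤ_7^× (unit); v_7(x) = 0

ℤ_7 = {x ∈ ℚ_7 : v_7(x) ≥ 0} and ℤ_7^× = {x ∈ ℤ_7 : v_7(x) = 0}. Here v_7(65) = v_7(num) − v_7(den) = 0; compare against these criteria.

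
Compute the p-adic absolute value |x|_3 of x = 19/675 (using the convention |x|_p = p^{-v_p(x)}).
|19/675|_3 = 27

Step 1 — compute v_3(x) by factoring powers of 3 out of the numerator and denominator: v_3(19/675) = -3. Step 2 — apply |x|_p = p^{-v_p(x)} = 3^{3} = 27.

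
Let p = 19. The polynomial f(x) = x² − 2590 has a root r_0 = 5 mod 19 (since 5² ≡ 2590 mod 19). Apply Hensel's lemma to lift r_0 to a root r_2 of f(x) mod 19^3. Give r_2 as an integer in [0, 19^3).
r_2 = 5857 (mod 6859)

Hensel's recurrence: r_{i+1} = r_i − f(r_i)·(f′(r_i))^{-1} mod 19^{i+2}, with f′(x) = 2x. Iterate:
  r_0 = 5 (mod 19)
  r_1 = 81 (mod 361)
  r_2 = 5857 (mod 6859)
Final: r_2 = 5857, and one checks f(r_2) ≡ 0 mod 19^3.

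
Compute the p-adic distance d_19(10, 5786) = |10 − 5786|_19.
d_19(10, 5786) = 1/361

Step 1 — x − y = 10 − 5786 = -5776. Step 2 — v_19(-5776) = 2 (factor: -5776 = −(19^2 · 16); the sign does not affect v_p). Step 3 — |x − y|_19 = 19^{-2} = 1/361.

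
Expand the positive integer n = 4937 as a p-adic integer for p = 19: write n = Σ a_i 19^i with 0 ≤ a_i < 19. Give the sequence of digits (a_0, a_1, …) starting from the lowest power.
(a_0, a_1, …) = (16, 12, 13)

Repeated division by 19 gives the digits low-to-high: 4937 = 16 + 12·19^1 + 13·19^2. Digit sequence: (16, 12, 13).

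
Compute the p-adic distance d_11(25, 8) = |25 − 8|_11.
d_11(25, 8) = 1

Step 1 — x − y = 25 − 8 = 17. Step 2 — v_11(17) = 0 (factor: 17 = (11^0 · 17); the sign does not affect v_p). Step 3 — |x − y|_11 = 11^{0} = 1.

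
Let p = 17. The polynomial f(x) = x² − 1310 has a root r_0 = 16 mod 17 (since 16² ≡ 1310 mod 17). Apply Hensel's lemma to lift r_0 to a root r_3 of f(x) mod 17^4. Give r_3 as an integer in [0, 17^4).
r_3 = 67982 (mod 83521)

Hensel's recurrence: r_{i+1} = r_i − f(r_i)·(f′(r_i))^{-1} mod 17^{i+2}, with f′(x) = 2x. Iterate:
  r_0 = 16 (mod 17)
  r_1 = 67 (mod 289)
  r_2 = 4113 (mod 4913)
  r_3 = 67982 (mod 83521)
Final: r_3 = 67982, and one checks f(r_3) ≡ 0 mod 17^4.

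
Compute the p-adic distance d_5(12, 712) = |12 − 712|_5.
d_5(12, 712) = 1/25

Step 1 — x − y = 12 − 712 = -700. Step 2 — v_5(-700) = 2 (factor: -700 = −(5^2 · 28); the sign does not affect v_p). Step 3 — |x − y|_5 = 5^{-2} = 1/25.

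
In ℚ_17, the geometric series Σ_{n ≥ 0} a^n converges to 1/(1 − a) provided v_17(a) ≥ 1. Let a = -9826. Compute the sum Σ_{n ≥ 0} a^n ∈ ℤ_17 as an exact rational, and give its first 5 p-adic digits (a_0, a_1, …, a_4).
Σ a^n = 1/(1 − a) = 1/9827;  first 5 digits = (1, 0, 0, 15, 16)

v_17(a) = 3 ≥ 1, so the series converges in ℤ_17 to 1/(1 − a) = 1/(1 − (-9826)) = 1/9827. Expand this rational in ℤ_17: compute digits iteratively via d_i = x_i mod 17, x_{i+1} = (x_i − d_i)/17. The first 5 digits are (1, 0, 0, 15, 16).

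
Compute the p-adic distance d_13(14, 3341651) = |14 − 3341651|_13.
d_13(14, 3341651) = 1/371293

Step 1 — x − y = 14 − 3341651 = -3341637. Step 2 — v_13(-3341637) = 5 (factor: -3341637 = −(13^5 · 9); the sign does not affect v_p). Step 3 — |x − y|_13 = 13^{-5} = 1/371293.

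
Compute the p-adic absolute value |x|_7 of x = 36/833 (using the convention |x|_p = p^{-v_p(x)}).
|36/833|_7 = 49

Step 1 — compute v_7(x) by factoring powers of 7 out of the numerator and denominator: v_7(36/833) = -2. Step 2 — apply |x|_p = p^{-v_p(x)} = 7^{2} = 49.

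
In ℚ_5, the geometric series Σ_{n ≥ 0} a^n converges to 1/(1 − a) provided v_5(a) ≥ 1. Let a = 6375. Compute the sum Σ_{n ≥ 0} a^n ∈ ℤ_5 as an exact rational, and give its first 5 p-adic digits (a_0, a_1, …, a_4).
Σ a^n = 1/(1 − a) = -1/6374;  first 5 digits = (1, 0, 0, 1, 0)

v_5(a) = 3 ≥ 1, so the series converges in ℤ_5 to 1/(1 − a) = 1/(1 − 6375) = -1/6374. Expand this rational in ℤ_5: compute digits iteratively via d_i = x_i mod 5, x_{i+1} = (x_i − d_i)/5. The first 5 digits are (1, 0, 0, 1, 0).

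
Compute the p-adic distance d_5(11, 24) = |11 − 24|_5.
d_5(11, 24) = 1

Step 1 — x − y = 11 − 24 = -13. Step 2 — v_5(-13) = 0 (factor: -13 = −(5^0 · 13); the sign does not affect v_p). Step 3 — |x − y|_5 = 5^{0} = 1.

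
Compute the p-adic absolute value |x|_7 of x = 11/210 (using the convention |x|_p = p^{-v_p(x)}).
|11/210|_7 = 7

Step 1 — compute v_7(x) by factoring powers of 7 out of the numerator and denominator: v_7(11/210) = -1. Step 2 — apply |x|_p = p^{-v_p(x)} = 7^{1} = 7.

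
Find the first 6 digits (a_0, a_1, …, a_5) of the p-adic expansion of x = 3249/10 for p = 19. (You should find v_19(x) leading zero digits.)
(a_0, …, a_5) = (0, 0, 18, 1, 17, 1)

v_19(3249/10) = 2, so a_0 = ... = a_1 = 0. Factor out: x = 19^2 · u with u = 9/10 a unit in ℤ_19. Expand u iteratively via a_{v+i} = u_i mod 19, u_{i+1} = (u_i − a_{v+i})/19:
  u_0 = 9/10;  a_2 = 18;  u_1 = (u_0 − 18)/19 = -9/10
  u_1 = -9/10;  a_3 = 1;  u_2 = (u_1 − 1)/19 = -1/10
  u_2 = -1/10;  a_4 = 17;  u_3 = (u_2 − 17)/19 = -9/10
  u_3 = -9/10;  a_5 = 1;  u_4 = (u_3 − 1)/19 = -1/10
Digits: (0, 0, 18, 1, 17, 1).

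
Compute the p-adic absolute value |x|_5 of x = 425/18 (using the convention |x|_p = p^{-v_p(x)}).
|425/18|_5 = 1/25

Step 1 — compute v_5(x) by factoring powers of 5 out of the numerator and denominator: v_5(425/18) = 2. Step 2 — apply |x|_p = p^{-v_p(x)} = 5^{-2} = 1/25.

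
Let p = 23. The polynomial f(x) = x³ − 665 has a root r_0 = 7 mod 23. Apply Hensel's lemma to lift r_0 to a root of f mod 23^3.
r_2 = 513 (mod 12167)

Hensel: r_{i+1} = r_i − f(r_i)/f′(r_i) mod 23^{i+2}, where f′(x) = 3x². Iterate:
  r_0 = 7 (mod 23)
  r_1 = 513 (mod 529)
  r_2 = 513 (mod 12167)
Final: r = 513 with f(r) ≡ 0 mod 23^3.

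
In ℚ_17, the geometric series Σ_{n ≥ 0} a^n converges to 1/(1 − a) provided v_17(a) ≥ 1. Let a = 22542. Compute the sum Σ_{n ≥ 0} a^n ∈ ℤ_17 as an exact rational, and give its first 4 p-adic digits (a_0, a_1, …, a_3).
Σ a^n = 1/(1 − a) = -1/22541;  first 4 digits = (1, 0, 10, 4)

v_17(a) = 2 ≥ 1, so the series converges in ℤ_17 to 1/(1 − a) = 1/(1 − 22542) = -1/22541. Expand this rational in ℤ_17: compute digits iteratively via d_i = x_i mod 17, x_{i+1} = (x_i − d_i)/17. The first 4 digits are (1, 0, 10, 4).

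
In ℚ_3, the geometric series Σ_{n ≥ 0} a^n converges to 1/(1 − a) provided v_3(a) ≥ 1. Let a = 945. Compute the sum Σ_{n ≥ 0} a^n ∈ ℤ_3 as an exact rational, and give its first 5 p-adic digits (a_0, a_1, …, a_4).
Σ a^n = 1/(1 − a) = -1/944;  first 5 digits = (1, 0, 0, 2, 2)

v_3(a) = 3 ≥ 1, so the series converges in ℤ_3 to 1/(1 − a) = 1/(1 − 945) = -1/944. Expand this rational in ℤ_3: compute digits iteratively via d_i = x_i mod 3, x_{i+1} = (x_i − d_i)/3. The first 5 digits are (1, 0, 0, 2, 2).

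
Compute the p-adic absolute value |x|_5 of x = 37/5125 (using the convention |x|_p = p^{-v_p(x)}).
|37/5125|_5 = 125

Step 1 — compute v_5(x) by factoring powers of 5 out of the numerator and denominator: v_5(37/5125) = -3. Step 2 — apply |x|_p = p^{-v_p(x)} = 5^{3} = 125.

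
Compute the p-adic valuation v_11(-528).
v_11(-528) = 1

v_11(n) is the largest exponent k such that 11^k divides n. Factor out: -528 = -11^1 · 48. (Sign doesn't affect v_p.) So v_11(-528) = 1.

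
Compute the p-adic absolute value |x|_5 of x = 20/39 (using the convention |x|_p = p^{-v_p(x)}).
|20/39|_5 = 1/5

Step 1 — compute v_5(x) by factoring powers of 5 out of the numerator and denominator: v_5(20/39) = 1. Step 2 — apply |x|_p = p^{-v_p(x)} = 5^{-1} = 1/5.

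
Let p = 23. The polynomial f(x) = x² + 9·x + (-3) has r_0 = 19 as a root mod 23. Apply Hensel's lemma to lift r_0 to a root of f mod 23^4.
r_3 = 23824 (mod 279841)

Hensel: r_{i+1} = r_i − f(r_i)·(f′(r_i))^{-1} mod 23^{i+2}, f′(x) = 2x + 9. Iterate:
  r_0 = 19 (mod 23)
  r_1 = 19 (mod 529)
  r_2 = 11657 (mod 12167)
  r_3 = 23824 (mod 279841)
Final: r = 23824 satisfies f(r) ≡ 0 mod 23^4.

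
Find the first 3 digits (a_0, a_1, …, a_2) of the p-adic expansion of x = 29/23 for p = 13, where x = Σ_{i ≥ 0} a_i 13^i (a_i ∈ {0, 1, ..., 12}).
(a_0, …, a_2) = (12, 2, 6)

v_13(29/23) = 0 (numerator and denominator both coprime to 13), so x ∈ ℤ_13^×. Compute digits iteratively via a_i = x_i mod 13, x_{i+1} = (x_i − a_i)/13, with x_0 = x:
  x_0 = 29/23;  a_0 = 12;  x_1 = (x_0 − 12)/13 = -19/23
  x_1 = -19/23;  a_1 = 2;  x_2 = (x_1 − 2)/13 = -5/23
  x_2 = -5/23;  a_2 = 6;  x_3 = (x_2 − 6)/13 = -11/23
Digits: (12, 2, 6).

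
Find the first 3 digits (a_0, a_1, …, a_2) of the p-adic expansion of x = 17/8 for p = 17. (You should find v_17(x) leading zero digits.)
(a_0, …, a_2) = (0, 15, 14)

v_17(17/8) = 1, so a_0 = ... = a_0 = 0. Factor out: x = 17^1 · u with u = 1/8 a unit in ℤ_17. Expand u iteratively via a_{v+i} = u_i mod 17, u_{i+1} = (u_i − a_{v+i})/17:
  u_0 = 1/8;  a_1 = 15;  u_1 = (u_0 − 15)/17 = -7/8
  u_1 = -7/8;  a_2 = 14;  u_2 = (u_1 − 14)/17 = -7/8
Digits: (0, 15, 14).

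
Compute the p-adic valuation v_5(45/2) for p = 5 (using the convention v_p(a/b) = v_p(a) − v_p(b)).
v_5(45/2) = 1

Factor powers of 5 from the numerator and denominator of the reduced fraction: 45 = 5^1 · 9 and 2 = 5^0 · 2. Apply v_p(a/b) = v_p(a) − v_p(b): v_5(45/2) = 1 − 0 = 1.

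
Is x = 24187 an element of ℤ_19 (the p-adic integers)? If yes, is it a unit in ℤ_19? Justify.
x ∈ ℤ_19 but not a unit; v_19(x) = 2 > 0

ℤ_19 = {x ∈ ℚ_19 : v_19(x) ≥ 0} and ℤ_19^× = {x ∈ ℤ_19 : v_19(x) = 0}. Here v_19(24187) = v_19(num) − v_19(den) = 2; compare against these criteria.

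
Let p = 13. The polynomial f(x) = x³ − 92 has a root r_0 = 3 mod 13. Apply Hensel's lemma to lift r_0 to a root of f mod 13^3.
r_2 = 2096 (mod 2197)

Hensel: r_{i+1} = r_i − f(r_i)/f′(r_i) mod 13^{i+2}, where f′(x) = 3x². Iterate:
  r_0 = 3 (mod 13)
  r_1 = 68 (mod 169)
  r_2 = 2096 (mod 2197)
Final: r = 2096 with f(r) ≡ 0 mod 13^3.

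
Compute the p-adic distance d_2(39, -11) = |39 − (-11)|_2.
d_2(39, -11) = 1/2

Step 1 — x − y = 39 − (-11) = 50. Step 2 — v_2(50) = 1 (factor: 50 = (2^1 · 25); the sign does not affect v_p). Step 3 — |x − y|_2 = 2^{-1} = 1/2.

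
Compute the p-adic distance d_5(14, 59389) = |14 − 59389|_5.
d_5(14, 59389) = 1/3125

Step 1 — x − y = 14 − 59389 = -59375. Step 2 — v_5(-59375) = 5 (factor: -59375 = −(5^5 · 19); the sign does not affect v_p). Step 3 — |x − y|_5 = 5^{-5} = 1/3125.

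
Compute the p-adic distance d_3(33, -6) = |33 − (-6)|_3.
d_3(33, -6) = 1/3

Step 1 — x − y = 33 − (-6) = 39. Step 2 — v_3(39) = 1 (factor: 39 = (3^1 · 13); the sign does not affect v_p). Step 3 — |x − y|_3 = 3^{-1} = 1/3.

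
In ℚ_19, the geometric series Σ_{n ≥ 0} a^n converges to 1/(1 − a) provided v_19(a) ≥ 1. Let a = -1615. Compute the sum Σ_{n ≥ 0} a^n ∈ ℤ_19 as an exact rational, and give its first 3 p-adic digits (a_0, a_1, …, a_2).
Σ a^n = 1/(1 − a) = 1/1616;  first 3 digits = (1, 10, 0)

v_19(a) = 1 ≥ 1, so the series converges in ℤ_19 to 1/(1 − a) = 1/(1 − (-1615)) = 1/1616. Expand this rational in ℤ_19: compute digits iteratively via d_i = x_i mod 19, x_{i+1} = (x_i − d_i)/19. The first 3 digits are (1, 10, 0).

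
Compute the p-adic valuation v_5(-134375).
v_5(-134375) = 5

v_5(n) is the largest exponent k such that 5^k divides n. Factor out: -134375 = -5^5 · 43. (Sign doesn't affect v_p.) So v_5(-134375) = 5.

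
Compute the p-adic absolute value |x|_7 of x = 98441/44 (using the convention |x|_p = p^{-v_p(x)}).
|98441/44|_7 = 1/2401

Step 1 — compute v_7(x) by factoring powers of 7 out of the numerator and denominator: v_7(98441/44) = 4. Step 2 — apply |x|_p = p^{-v_p(x)} = 7^{-4} = 1/2401.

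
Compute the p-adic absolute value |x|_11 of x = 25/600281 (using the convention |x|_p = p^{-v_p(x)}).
|25/600281|_11 = 14641

Step 1 — compute v_11(x) by factoring powers of 11 out of the numerator and denominator: v_11(25/600281) = -4. Step 2 — apply |x|_p = p^{-v_p(x)} = 11^{4} = 14641.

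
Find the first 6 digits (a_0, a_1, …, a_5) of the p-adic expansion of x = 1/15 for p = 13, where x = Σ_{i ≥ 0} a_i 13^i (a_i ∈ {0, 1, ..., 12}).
(a_0, …, a_5) = (7, 9, 1, 12, 6, 9)

v_13(1/15) = 0 (numerator and denominator both coprime to 13), so x ∈ ℤ_13^×. Compute digits iteratively via a_i = x_i mod 13, x_{i+1} = (x_i − a_i)/13, with x_0 = x:
  x_0 = 1/15;  a_0 = 7;  x_1 = (x_0 − 7)/13 = -8/15
  x_1 = -8/15;  a_1 = 9;  x_2 = (x_1 − 9)/13 = -11/15
  x_2 = -11/15;  a_2 = 1;  x_3 = (x_2 − 1)/13 = -2/15
  x_3 = -2/15;  a_3 = 12;  x_4 = (x_3 − 12)/13 = -14/15
  x_4 = -14/15;  a_4 = 6;  x_5 = (x_4 − 6)/13 = -8/15
  x_5 = -8/15;  a_5 = 9;  x_6 = (x_5 − 9)/13 = -11/15
Digits: (7, 9, 1, 12, 6, 9).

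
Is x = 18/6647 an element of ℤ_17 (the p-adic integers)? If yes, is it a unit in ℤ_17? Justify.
x ∉ ℤ_17 (v_17(x) = -2 < 0)

ℤ_17 = {x ∈ ℚ_17 : v_17(x) ≥ 0} and ℤ_17^× = {x ∈ ℤ_17 : v_17(x) = 0}. Here v_17(18/6647) = v_17(num) − v_17(den) = -2; compare against these criteria.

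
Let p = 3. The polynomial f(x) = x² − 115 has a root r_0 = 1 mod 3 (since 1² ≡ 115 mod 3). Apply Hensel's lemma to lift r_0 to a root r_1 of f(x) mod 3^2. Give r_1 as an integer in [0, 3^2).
r_1 = 4 (mod 9)

Hensel's recurrence: r_{i+1} = r_i − f(r_i)·(f′(r_i))^{-1} mod 3^{i+2}, with f′(x) = 2x. Iterate:
  r_0 = 1 (mod 3)
  r_1 = 4 (mod 9)
Final: r_1 = 4, and one checks f(r_1) ≡ 0 mod 3^2.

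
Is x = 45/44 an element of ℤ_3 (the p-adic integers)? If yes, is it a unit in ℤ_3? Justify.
x ∈ ℤ_3 but not a unit; v_3(x) = 2 > 0

ℤ_3 = {x ∈ ℚ_3 : v_3(x) ≥ 0} and ℤ_3^× = {x ∈ ℤ_3 : v_3(x) = 0}. Here v_3(45/44) = v_3(num) − v_3(den) = 2; compare against these criteria.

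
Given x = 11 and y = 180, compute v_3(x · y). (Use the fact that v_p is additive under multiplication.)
v_3(1980) = 2

v_p(x) = 0 (factor: 11 = 3^0 · 11); v_p(y) = 2 (factor: 180 = 3^2 · 20). Additivity: v_p(xy) = v_p(x) + v_p(y) = 0 + 2 = 2. (Direct check: xy = 1980 = 3^2 · (220).)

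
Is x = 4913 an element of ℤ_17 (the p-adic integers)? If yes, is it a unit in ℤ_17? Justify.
x ∈ ℤ_17 but not a unit; v_17(x) = 3 > 0

ℤ_17 = {x ∈ ℚ_17 : v_17(x) ≥ 0} and ℤ_17^× = {x ∈ ℤ_17 : v_17(x) = 0}. Here v_17(4913) = v_17(num) − v_17(den) = 3; compare against these criteria.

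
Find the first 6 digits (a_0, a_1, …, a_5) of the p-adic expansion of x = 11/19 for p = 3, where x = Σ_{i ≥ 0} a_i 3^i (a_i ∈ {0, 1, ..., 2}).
(a_0, …, a_5) = (2, 0, 0, 2, 2, 1)

v_3(11/19) = 0 (numerator and denominator both coprime to 3), so x ∈ ℤ_3^×. Compute digits iteratively via a_i = x_i mod 3, x_{i+1} = (x_i − a_i)/3, with x_0 = x:
  x_0 = 11/19;  a_0 = 2;  x_1 = (x_0 − 2)/3 = -9/19
  x_1 = -9/19;  a_1 = 0;  x_2 = (x_1 − 0)/3 = -3/19
  x_2 = -3/19;  a_2 = 0;  x_3 = (x_2 − 0)/3 = -1/19
  x_3 = -1/19;  a_3 = 2;  x_4 = (x_3 − 2)/3 = -13/19
  x_4 = -13/19;  a_4 = 2;  x_5 = (x_4 − 2)/3 = -17/19
  x_5 = -17/19;  a_5 = 1;  x_6 = (x_5 − 1)/3 = -12/19
Digits: (2, 0, 0, 2, 2, 1).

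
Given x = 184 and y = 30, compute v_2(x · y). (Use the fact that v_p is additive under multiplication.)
v_2(5520) = 4

v_p(x) = 3 (factor: 184 = 2^3 · 23); v_p(y) = 1 (factor: 30 = 2^1 · 15). Additivity: v_p(xy) = v_p(x) + v_p(y) = 3 + 1 = 4. (Direct check: xy = 5520 = 2^4 · (345).)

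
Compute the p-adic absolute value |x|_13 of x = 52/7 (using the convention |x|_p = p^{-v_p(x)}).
|52/7|_13 = 1/13

Step 1 — compute v_13(x) by factoring powers of 13 out of the numerator and denominator: v_13(52/7) = 1. Step 2 — apply |x|_p = p^{-v_p(x)} = 13^{-1} = 1/13.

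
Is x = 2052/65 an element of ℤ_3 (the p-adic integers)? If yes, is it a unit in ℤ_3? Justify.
x ∈ ℤ_3 but not a unit; v_3(x) = 3 > 0

ℤ_3 = {x ∈ ℚ_3 : v_3(x) ≥ 0} and ℤ_3^× = {x ∈ ℤ_3 : v_3(x) = 0}. Here v_3(2052/65) = v_3(num) − v_3(den) = 3; compare against these criteria.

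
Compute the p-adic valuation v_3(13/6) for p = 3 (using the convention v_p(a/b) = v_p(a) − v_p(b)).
v_3(13/6) = -1

Factor powers of 3 from the numerator and denominator of the reduced fraction: 13 = 3^0 · 13 and 6 = 3^1 · 2. Apply v_p(a/b) = v_p(a) − v_p(b): v_3(13/6) = 0 − 1 = -1.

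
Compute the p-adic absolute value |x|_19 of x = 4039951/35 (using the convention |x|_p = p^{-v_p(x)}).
|4039951/35|_19 = 1/130321

Step 1 — compute v_19(x) by factoring powers of 19 out of the numerator and denominator: v_19(4039951/35) = 4. Step 2 — apply |x|_p = p^{-v_p(x)} = 19^{-4} = 1/130321.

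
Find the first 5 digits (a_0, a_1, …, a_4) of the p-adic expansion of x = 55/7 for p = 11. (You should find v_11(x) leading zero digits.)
(a_0, …, a_4) = (0, 7, 1, 3, 6)

v_11(55/7) = 1, so a_0 = ... = a_0 = 0. Factor out: x = 11^1 · u with u = 5/7 a unit in ℤ_11. Expand u iteratively via a_{v+i} = u_i mod 11, u_{i+1} = (u_i − a_{v+i})/11:
  u_0 = 5/7;  a_1 = 7;  u_1 = (u_0 − 7)/11 = -4/7
  u_1 = -4/7;  a_2 = 1;  u_2 = (u_1 − 1)/11 = -1/7
  u_2 = -1/7;  a_3 = 3;  u_3 = (u_2 − 3)/11 = -2/7
  u_3 = -2/7;  a_4 = 6;  u_4 = (u_3 − 6)/11 = -4/7
Digits: (0, 7, 1, 3, 6).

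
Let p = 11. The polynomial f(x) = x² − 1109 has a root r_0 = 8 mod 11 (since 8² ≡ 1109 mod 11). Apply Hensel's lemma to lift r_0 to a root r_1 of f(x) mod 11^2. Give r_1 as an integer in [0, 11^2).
r_1 = 96 (mod 121)

Hensel's recurrence: r_{i+1} = r_i − f(r_i)·(f′(r_i))^{-1} mod 11^{i+2}, with f′(x) = 2x. Iterate:
  r_0 = 8 (mod 11)
  r_1 = 96 (mod 121)
Final: r_1 = 96, and one checks f(r_1) ≡ 0 mod 11^2.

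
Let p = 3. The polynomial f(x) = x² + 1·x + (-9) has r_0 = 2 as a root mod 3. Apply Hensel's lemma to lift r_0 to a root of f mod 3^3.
r_2 = 17 (mod 27)

Hensel: r_{i+1} = r_i − f(r_i)·(f′(r_i))^{-1} mod 3^{i+2}, f′(x) = 2x + 1. Iterate:
  r_0 = 2 (mod 3)
  r_1 = 8 (mod 9)
  r_2 = 17 (mod 27)
Final: r = 17 satisfies f(r) ≡ 0 mod 3^3.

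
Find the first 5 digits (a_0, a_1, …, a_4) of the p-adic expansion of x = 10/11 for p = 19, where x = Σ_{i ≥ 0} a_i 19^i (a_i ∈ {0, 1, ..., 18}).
(a_0, …, a_4) = (13, 8, 3, 5, 17)

v_19(10/11) = 0 (numerator and denominator both coprime to 19), so x ∈ ℤ_19^×. Compute digits iteratively via a_i = x_i mod 19, x_{i+1} = (x_i − a_i)/19, with x_0 = x:
  x_0 = 10/11;  a_0 = 13;  x_1 = (x_0 − 13)/19 = -7/11
  x_1 = -7/11;  a_1 = 8;  x_2 = (x_1 − 8)/19 = -5/11
  x_2 = -5/11;  a_2 = 3;  x_3 = (x_2 − 3)/19 = -2/11
  x_3 = -2/11;  a_3 = 5;  x_4 = (x_3 − 5)/19 = -3/11
  x_4 = -3/11;  a_4 = 17;  x_5 = (x_4 − 17)/19 = -10/11
Digits: (13, 8, 3, 5, 17).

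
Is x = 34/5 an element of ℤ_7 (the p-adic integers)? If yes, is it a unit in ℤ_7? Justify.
x ∈ ℤ_7^× (unit); v_7(x) = 0

ℤ_7 = {x ∈ ℚ_7 : v_7(x) ≥ 0} and ℤ_7^× = {x ∈ ℤ_7 : v_7(x) = 0}. Here v_7(34/5) = v_7(num) − v_7(den) = 0; compare against these criteria.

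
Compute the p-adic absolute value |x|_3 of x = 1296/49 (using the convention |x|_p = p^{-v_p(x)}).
|1296/49|_3 = 1/81

Step 1 — compute v_3(x) by factoring powers of 3 out of the numerator and denominator: v_3(1296/49) = 4. Step 2 — apply |x|_p = p^{-v_p(x)} = 3^{-4} = 1/81.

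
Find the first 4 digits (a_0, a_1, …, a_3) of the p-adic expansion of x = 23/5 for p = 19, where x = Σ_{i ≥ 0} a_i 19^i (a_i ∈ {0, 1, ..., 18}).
(a_0, …, a_3) = (16, 7, 11, 7)

v_19(23/5) = 0 (numerator and denominator both coprime to 19), so x ∈ ℤ_19^×. Compute digits iteratively via a_i = x_i mod 19, x_{i+1} = (x_i − a_i)/19, with x_0 = x:
  x_0 = 23/5;  a_0 = 16;  x_1 = (x_0 − 16)/19 = -3/5
  x_1 = -3/5;  a_1 = 7;  x_2 = (x_1 − 7)/19 = -2/5
  x_2 = -2/5;  a_2 = 11;  x_3 = (x_2 − 11)/19 = -3/5
  x_3 = -3/5;  a_3 = 7;  x_4 = (x_3 − 7)/19 = -2/5
Digits: (16, 7, 11, 7).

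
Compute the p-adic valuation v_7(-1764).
v_7(-1764) = 2

v_7(n) is the largest exponent k such that 7^k divides n. Factor out: -1764 = -7^2 · 36. (Sign doesn't affect v_p.) So v_7(-1764) = 2.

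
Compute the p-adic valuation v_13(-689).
v_13(-689) = 1

v_13(n) is the largest exponent k such that 13^k divides n. Factor out: -689 = -13^1 · 53. (Sign doesn't affect v_p.) So v_13(-689) = 1.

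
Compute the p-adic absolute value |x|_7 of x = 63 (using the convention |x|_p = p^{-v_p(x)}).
|63|_7 = 1/7

Step 1 — compute v_7(x) by factoring powers of 7 out of the numerator and denominator: v_7(63) = 1. Step 2 — apply |x|_p = p^{-v_p(x)} = 7^{-1} = 1/7.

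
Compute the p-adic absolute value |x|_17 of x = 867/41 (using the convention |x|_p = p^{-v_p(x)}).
|867/41|_17 = 1/289

Step 1 — compute v_17(x) by factoring powers of 17 out of the numerator and denominator: v_17(867/41) = 2. Step 2 — apply |x|_p = p^{-v_p(x)} = 17^{-2} = 1/289.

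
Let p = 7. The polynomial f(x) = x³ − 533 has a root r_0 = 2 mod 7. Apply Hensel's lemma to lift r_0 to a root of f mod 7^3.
r_2 = 107 (mod 343)

Hensel: r_{i+1} = r_i − f(r_i)/f′(r_i) mod 7^{i+2}, where f′(x) = 3x². Iterate:
  r_0 = 2 (mod 7)
  r_1 = 9 (mod 49)
  r_2 = 107 (mod 343)
Final: r = 107 with f(r) ≡ 0 mod 7^3.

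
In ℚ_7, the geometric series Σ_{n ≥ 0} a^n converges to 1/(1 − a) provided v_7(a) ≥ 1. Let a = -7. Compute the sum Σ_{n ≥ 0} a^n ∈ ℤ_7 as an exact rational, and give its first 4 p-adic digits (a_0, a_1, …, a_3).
Σ a^n = 1/(1 − a) = 1/8;  first 4 digits = (1, 6, 0, 6)

v_7(a) = 1 ≥ 1, so the series converges in ℤ_7 to 1/(1 − a) = 1/(1 − (-7)) = 1/8. Expand this rational in ℤ_7: compute digits iteratively via d_i = x_i mod 7, x_{i+1} = (x_i − d_i)/7. The first 4 digits are (1, 6, 0, 6).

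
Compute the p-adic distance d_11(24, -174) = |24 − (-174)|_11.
d_11(24, -174) = 1/11

Step 1 — x − y = 24 − (-174) = 198. Step 2 — v_11(198) = 1 (factor: 198 = (11^1 · 18); the sign does not affect v_p). Step 3 — |x − y|_11 = 11^{-1} = 1/11.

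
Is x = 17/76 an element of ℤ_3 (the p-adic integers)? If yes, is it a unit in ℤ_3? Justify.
x ∈ ℤ_3^× (unit); v_3(x) = 0

ℤ_3 = {x ∈ ℚ_3 : v_3(x) ≥ 0} and ℤ_3^× = {x ∈ ℤ_3 : v_3(x) = 0}. Here v_3(17/76) = v_3(num) − v_3(den) = 0; compare against these criteria.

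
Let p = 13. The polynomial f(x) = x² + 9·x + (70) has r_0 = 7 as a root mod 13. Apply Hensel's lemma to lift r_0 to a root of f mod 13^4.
r_3 = 23953 (mod 28561)

Hensel: r_{i+1} = r_i − f(r_i)·(f′(r_i))^{-1} mod 13^{i+2}, f′(x) = 2x + 9. Iterate:
  r_0 = 7 (mod 13)
  r_1 = 124 (mod 169)
  r_2 = 1983 (mod 2197)
  r_3 = 23953 (mod 28561)
Final: r = 23953 satisfies f(r) ≡ 0 mod 13^4.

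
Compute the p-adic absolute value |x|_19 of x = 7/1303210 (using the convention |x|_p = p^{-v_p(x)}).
|7/1303210|_19 = 130321

Step 1 — compute v_19(x) by factoring powers of 19 out of the numerator and denominator: v_19(7/1303210) = -4. Step 2 — apply |x|_p = p^{-v_p(x)} = 19^{4} = 130321.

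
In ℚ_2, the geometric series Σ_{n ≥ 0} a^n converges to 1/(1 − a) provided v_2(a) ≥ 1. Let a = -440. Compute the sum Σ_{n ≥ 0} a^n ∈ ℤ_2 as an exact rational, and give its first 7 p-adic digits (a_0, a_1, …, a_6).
Σ a^n = 1/(1 − a) = 1/441;  first 7 digits = (1, 0, 0, 1, 0, 0, 0)

v_2(a) = 3 ≥ 1, so the series converges in ℤ_2 to 1/(1 − a) = 1/(1 − (-440)) = 1/441. Expand this rational in ℤ_2: compute digits iteratively via d_i = x_i mod 2, x_{i+1} = (x_i − d_i)/2. The first 7 digits are (1, 0, 0, 1, 0, 0, 0).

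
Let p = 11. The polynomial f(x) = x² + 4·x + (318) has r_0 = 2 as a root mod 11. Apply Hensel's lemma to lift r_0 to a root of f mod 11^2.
r_1 = 112 (mod 121)

Hensel: r_{i+1} = r_i − f(r_i)·(f′(r_i))^{-1} mod 11^{i+2}, f′(x) = 2x + 4. Iterate:
  r_0 = 2 (mod 11)
  r_1 = 112 (mod 121)
Final: r = 112 satisfies f(r) ≡ 0 mod 11^2.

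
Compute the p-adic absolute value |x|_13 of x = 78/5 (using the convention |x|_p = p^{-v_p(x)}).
|78/5|_13 = 1/13

Step 1 — compute v_13(x) by factoring powers of 13 out of the numerator and denominator: v_13(78/5) = 1. Step 2 — apply |x|_p = p^{-v_p(x)} = 13^{-1} = 1/13.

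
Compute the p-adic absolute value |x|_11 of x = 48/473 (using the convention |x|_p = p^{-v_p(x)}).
|48/473|_11 = 11

Step 1 — compute v_11(x) by factoring powers of 11 out of the numerator and denominator: v_11(48/473) = -1. Step 2 — apply |x|_p = p^{-v_p(x)} = 11^{1} = 11.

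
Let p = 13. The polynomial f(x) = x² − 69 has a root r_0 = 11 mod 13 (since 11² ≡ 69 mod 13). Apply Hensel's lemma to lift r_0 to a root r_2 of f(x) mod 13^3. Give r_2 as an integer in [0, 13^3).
r_2 = 700 (mod 2197)

Hensel's recurrence: r_{i+1} = r_i − f(r_i)·(f′(r_i))^{-1} mod 13^{i+2}, with f′(x) = 2x. Iterate:
  r_0 = 11 (mod 13)
  r_1 = 24 (mod 169)
  r_2 = 700 (mod 2197)
Final: r_2 = 700, and one checks f(r_2) ≡ 0 mod 13^3.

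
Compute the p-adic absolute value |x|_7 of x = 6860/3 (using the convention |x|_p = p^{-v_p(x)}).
|6860/3|_7 = 1/343

Step 1 — compute v_7(x) by factoring powers of 7 out of the numerator and denominator: v_7(6860/3) = 3. Step 2 — apply |x|_p = p^{-v_p(x)} = 7^{-3} = 1/343.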